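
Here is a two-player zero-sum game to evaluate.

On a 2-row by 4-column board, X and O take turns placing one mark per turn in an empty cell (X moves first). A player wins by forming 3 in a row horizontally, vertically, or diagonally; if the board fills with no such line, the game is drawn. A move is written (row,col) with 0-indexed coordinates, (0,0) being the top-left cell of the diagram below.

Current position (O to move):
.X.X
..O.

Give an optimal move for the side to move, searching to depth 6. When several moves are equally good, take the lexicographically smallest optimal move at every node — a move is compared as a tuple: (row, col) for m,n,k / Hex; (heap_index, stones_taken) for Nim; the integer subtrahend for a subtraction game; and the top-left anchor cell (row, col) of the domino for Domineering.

[.X.X/..O.] O move#1: (0,0):-1/OX.X/..O., (0,2):+0/.XOX/..O.*, (1,0):-1/.X.X/O.O., (1,1):-1/.X.X/.OO., (1,3):-1/.X.X/..OO
[.XOX/..O.] X move#2: (0,0):-1/XXOX/..O., (1,0):+0/.XOX/X.O.*, (1,1):+0/.XOX/.XO., (1,3):+0/.XOX/..OX
[.XOX/X.O.] O move#3: (0,0):+0/OXOX/X.O.*, (1,1):+0/.XOX/XOO., (1,3):+0/.XOX/X.OO
[OXOX/X.O.] X move#4: (1,1):+0/OXOX/XXO.*, (1,3):+0/OXOX/X.OX
[OXOX/XXO.] O move#5: (1,3):+0/OXOX/XXOO*
[OXOX/XXOO] end (terminal +0, X#6); searched .X.X/..O. to 6

O's best at [.X.X/..O.]: (0,2)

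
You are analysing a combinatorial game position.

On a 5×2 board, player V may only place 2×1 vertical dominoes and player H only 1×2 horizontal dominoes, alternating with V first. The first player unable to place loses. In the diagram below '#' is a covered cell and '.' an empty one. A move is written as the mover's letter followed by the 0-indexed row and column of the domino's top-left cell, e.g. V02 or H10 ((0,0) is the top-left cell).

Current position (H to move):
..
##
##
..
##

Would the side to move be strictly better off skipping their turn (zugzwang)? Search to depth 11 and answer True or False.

zugzwang(../##/##/../##, H) = False

p1 H@[../##/##/../##]: H00[##/##/##/../##]+1* H30[../##/##/##/##]+1
p2 V@[##/##/##/../##] terminal -1; root [../##/##/../##] d11
pass branch (V moves first from the same position):
  | p1 V@[../##/##/../##] terminal -1; root [../##/##/../##] d11
H moving scores +1; H passing scores +1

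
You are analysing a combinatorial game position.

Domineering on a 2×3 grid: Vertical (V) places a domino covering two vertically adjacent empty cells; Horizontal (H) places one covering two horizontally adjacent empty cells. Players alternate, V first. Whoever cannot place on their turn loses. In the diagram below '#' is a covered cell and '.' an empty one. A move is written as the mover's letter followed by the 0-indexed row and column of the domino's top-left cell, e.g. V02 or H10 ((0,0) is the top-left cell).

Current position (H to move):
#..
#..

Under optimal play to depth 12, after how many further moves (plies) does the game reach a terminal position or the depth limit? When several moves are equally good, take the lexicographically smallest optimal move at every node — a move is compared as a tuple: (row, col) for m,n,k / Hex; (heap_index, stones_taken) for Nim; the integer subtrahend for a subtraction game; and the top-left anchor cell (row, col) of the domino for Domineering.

ply 1, H at #../#.. | H01=+1→###/#..*; H11=+1→#../###
ply 2: ###/#.. is terminal -1 (V); from #../#.. depth 12

PV length from [#../#..]: 1 ply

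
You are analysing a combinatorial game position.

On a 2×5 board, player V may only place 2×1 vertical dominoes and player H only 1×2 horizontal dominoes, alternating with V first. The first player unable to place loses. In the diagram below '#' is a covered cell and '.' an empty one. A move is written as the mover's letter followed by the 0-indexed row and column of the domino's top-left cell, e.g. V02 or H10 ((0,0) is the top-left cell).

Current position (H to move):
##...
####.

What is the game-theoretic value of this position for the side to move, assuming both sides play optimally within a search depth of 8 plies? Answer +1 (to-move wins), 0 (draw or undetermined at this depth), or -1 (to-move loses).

value(##.../####., H) = +1

p1 H@[##.../####.]: H02[####./####.]-1 H03[##.##/####.]+1*
p2 V@[##.##/####.] terminal -1; root [##.../####.] d8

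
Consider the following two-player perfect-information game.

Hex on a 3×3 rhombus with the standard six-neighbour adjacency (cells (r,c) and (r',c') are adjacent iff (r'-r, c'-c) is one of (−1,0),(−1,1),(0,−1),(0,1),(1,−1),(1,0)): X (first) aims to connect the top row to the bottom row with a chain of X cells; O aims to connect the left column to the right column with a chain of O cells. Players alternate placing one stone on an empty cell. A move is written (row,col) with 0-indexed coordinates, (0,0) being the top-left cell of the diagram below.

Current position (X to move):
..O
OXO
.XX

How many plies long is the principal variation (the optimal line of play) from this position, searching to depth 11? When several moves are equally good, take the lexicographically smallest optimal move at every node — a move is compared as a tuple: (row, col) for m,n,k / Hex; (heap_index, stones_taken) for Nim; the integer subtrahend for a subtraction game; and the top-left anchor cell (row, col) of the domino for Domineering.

PV length from [..O/OXO/.XX]: 1 ply

ply 1, X at ..O/OXO/.XX | (0,0)=-1→X.O/OXO/.XX; (0,1)=+1→.XO/OXO/.XX*; (2,0)=-1→..O/OXO/XXX
ply 2: .XO/OXO/.XX is terminal -1 (O); from ..O/OXO/.XX depth 11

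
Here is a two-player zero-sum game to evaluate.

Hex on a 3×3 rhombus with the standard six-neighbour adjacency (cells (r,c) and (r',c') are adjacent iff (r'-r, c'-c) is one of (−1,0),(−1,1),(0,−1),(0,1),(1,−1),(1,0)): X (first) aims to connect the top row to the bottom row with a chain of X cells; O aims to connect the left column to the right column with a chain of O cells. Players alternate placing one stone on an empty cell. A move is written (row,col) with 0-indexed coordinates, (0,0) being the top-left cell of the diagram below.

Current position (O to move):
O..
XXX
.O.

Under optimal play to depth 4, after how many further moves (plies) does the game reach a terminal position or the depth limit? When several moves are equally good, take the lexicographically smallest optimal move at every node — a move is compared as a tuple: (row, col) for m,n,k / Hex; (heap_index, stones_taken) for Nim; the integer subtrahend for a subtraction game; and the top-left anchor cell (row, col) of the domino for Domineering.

PV length from [O../XXX/.O.]: 4 plies

p1 O@[O../XXX/.O.]: (0,1)[OO./XXX/.O.]-1* (0,2)[O.O/XXX/.O.]-1 (2,0)[O../XXX/OO.]-1 (2,2)[O../XXX/.OO]-1
p2 X@[OO./XXX/.O.]: (0,2)[OOX/XXX/.O.]+1* (2,0)[OO./XXX/XO.]-1 (2,2)[OO./XXX/.OX]-1
p3 O@[OOX/XXX/.O.]: (2,0)[OOX/XXX/OO.]-1* (2,2)[OOX/XXX/.OO]-1
p4 X@[OOX/XXX/OO.]: (2,2)[OOX/XXX/OOX]+1*
p5 O@[OOX/XXX/OOX] terminal -1; root [O../XXX/.O.] d4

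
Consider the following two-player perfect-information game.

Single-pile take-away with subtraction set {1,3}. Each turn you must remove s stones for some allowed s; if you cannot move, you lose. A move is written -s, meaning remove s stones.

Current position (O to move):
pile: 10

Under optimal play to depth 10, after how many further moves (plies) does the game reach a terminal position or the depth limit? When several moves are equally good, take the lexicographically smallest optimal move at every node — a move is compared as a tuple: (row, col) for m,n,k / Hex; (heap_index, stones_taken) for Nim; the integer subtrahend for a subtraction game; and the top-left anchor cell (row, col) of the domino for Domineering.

PV length from [10]: 10 plies

ply 1, O at 10 | -1=-1→9*; -3=-1→7
ply 2, X at 9 | -1=+1→8*; -3=+1→6
ply 3, O at 8 | -1=-1→7*; -3=-1→5
ply 4, X at 7 | -1=+1→6*; -3=+1→4
ply 5, O at 6 | -1=-1→5*; -3=-1→3
ply 6, X at 5 | -1=+1→4*; -3=+1→2
ply 7, O at 4 | -1=-1→3*; -3=-1→1
ply 8, X at 3 | -1=+1→2*; -3=+1→0
ply 9, O at 2 | -1=-1→1*
ply 10, X at 1 | -1=+1→0*
ply 11: 0 is terminal -1 (O); from 10 depth 10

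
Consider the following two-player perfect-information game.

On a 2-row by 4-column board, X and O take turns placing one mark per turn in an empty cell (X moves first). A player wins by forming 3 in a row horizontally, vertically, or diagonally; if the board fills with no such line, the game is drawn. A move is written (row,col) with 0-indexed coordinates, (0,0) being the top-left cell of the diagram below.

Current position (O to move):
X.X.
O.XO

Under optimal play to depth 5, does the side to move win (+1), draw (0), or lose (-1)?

value(X.X./O.XO, O) = 0

[X.X./O.XO] O move#1: (0,1):+0/XOX./O.XO*, (0,3):-1/X.XO/O.XO, (1,1):-1/X.X./OOXO
[XOX./O.XO] X move#2: (0,3):+0/XOXX/O.XO*, (1,1):+0/XOX./OXXO
[XOXX/O.XO] O move#3: (1,1):+0/XOXX/OOXO*
[XOXX/OOXO] end (terminal +0, X#4); searched X.X./O.XO to 5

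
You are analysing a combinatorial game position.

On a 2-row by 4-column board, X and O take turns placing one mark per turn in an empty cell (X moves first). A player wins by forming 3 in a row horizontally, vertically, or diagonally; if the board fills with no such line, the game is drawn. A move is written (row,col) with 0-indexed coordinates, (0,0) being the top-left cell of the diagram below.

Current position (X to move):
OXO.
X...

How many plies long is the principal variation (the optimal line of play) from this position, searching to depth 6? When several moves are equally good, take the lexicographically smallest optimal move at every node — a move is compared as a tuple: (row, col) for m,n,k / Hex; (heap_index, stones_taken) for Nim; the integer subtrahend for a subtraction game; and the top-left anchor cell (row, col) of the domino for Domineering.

PV length from [OXO./X...]: 4 plies

[OXO./X...] X move#1: (0,3):+0/OXOX/X...*, (1,1):+0/OXO./XX.., (1,2):+0/OXO./X.X., (1,3):+0/OXO./X..X
[OXOX/X...] O move#2: (1,1):+0/OXOX/XO..*, (1,2):+0/OXOX/X.O., (1,3):+0/OXOX/X..O
[OXOX/XO..] X move#3: (1,2):+0/OXOX/XOX.*, (1,3):+0/OXOX/XO.X
[OXOX/XOX.] O move#4: (1,3):+0/OXOX/XOXO*
[OXOX/XOXO] end (terminal +0, X#5); searched OXO./X... to 6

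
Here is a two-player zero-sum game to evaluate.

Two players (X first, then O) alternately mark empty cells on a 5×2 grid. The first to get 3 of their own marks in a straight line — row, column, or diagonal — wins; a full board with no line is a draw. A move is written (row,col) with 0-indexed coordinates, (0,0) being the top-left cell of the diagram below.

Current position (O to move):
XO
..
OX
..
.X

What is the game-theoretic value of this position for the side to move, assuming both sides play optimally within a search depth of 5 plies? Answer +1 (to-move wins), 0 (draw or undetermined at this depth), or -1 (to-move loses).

ply 1, O at XO/../OX/../.X | (1,0)=-1→XO/O./OX/../.X; (1,1)=-1→XO/.O/OX/../.X; (3,0)=-1→XO/../OX/O./.X; (3,1)=+0→XO/../OX/.O/.X*; (4,0)=-1→XO/../OX/../OX
ply 2, X at XO/../OX/.O/.X | (1,0)=+0→XO/X./OX/.O/.X*; (1,1)=-1→XO/.X/OX/.O/.X; (3,0)=+0→XO/../OX/XO/.X; (4,0)=+0→XO/../OX/.O/XX
ply 3, O at XO/X./OX/.O/.X | (1,1)=+0→XO/XO/OX/.O/.X*; (3,0)=+0→XO/X./OX/OO/.X; (4,0)=+0→XO/X./OX/.O/OX
ply 4, X at XO/XO/OX/.O/.X | (3,0)=+0→XO/XO/OX/XO/.X*; (4,0)=+0→XO/XO/OX/.O/XX
ply 5, O at XO/XO/OX/XO/.X | (4,0)=+0→XO/XO/OX/XO/OX*
ply 6: XO/XO/OX/XO/OX is terminal +0 (X); from XO/../OX/../.X depth 5

value(XO/../OX/../.X, O) = 0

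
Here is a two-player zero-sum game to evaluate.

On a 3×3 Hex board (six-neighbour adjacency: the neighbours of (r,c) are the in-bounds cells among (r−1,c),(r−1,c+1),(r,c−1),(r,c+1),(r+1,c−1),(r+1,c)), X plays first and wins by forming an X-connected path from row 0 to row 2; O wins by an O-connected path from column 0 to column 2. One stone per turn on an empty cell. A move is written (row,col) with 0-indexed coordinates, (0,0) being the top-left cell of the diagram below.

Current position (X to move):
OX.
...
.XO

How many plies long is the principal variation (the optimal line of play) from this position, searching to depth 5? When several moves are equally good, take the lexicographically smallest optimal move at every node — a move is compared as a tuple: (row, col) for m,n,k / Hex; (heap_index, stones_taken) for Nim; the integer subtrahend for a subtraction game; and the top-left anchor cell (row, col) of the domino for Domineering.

PV length from [OX./.../.XO]: 3 plies

ply 1, X at OX./.../.XO | (0,2)=+1→OXX/.../.XO*; (1,0)=+1→OX./X../.XO; (1,1)=+1→OX./.X./.XO; (1,2)=+1→OX./..X/.XO; (2,0)=+1→OX./.../XXO
ply 2, O at OXX/.../.XO | (1,0)=-1→OXX/O../.XO*; (1,1)=-1→OXX/.O./.XO; (1,2)=-1→OXX/..O/.XO; (2,0)=-1→OXX/.../OXO
ply 3, X at OXX/O../.XO | (1,1)=+1→OXX/OX./.XO*; (1,2)=+1→OXX/O.X/.XO; (2,0)=+1→OXX/O../XXO
ply 4: OXX/OX./.XO is terminal -1 (O); from OX./.../.XO depth 5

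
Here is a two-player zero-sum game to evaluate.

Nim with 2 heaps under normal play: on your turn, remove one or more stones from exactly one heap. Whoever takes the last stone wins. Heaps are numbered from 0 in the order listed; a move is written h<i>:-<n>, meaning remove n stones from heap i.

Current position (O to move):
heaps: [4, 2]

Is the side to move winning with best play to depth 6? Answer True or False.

O winning at [(4,2)]: True

p1 O@[(4,2)]: h0:-1[(3,2)]-1 h0:-2[(2,2)]+1* h0:-3[(1,2)]-1 h0:-4[(0,2)]-1 h1:-1[(4,1)]-1 h1:-2[(4,0)]-1
p2 X@[(2,2)]: h0:-1[(1,2)]-1* h0:-2[(0,2)]-1 h1:-1[(2,1)]-1 h1:-2[(2,0)]-1
p3 O@[(1,2)]: h0:-1[(0,2)]-1 h1:-1[(1,1)]+1* h1:-2[(1,0)]-1
p4 X@[(1,1)]: h0:-1[(0,1)]-1* h1:-1[(1,0)]-1
p5 O@[(0,1)]: h1:-1[(0,0)]+1*
p6 X@[(0,0)] terminal -1; root [(4,2)] d6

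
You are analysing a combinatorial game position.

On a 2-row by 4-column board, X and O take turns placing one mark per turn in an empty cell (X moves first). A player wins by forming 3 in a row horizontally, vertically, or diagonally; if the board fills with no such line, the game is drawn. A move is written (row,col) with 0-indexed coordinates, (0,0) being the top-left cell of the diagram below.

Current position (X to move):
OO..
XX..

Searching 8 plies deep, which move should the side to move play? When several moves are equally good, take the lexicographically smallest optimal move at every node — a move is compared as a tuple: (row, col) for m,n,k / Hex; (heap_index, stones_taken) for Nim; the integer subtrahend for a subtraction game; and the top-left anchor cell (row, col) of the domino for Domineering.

[OO../XX..] X move#1: (0,2):+0/OOX./XX.., (0,3):-1/OO.X/XX.., (1,2):+1/OO../XXX.*, (1,3):-1/OO../XX.X
[OO../XXX.] end (terminal -1, O#2); searched OO../XX.. to 8

X's best at [OO../XX..]: (1,2)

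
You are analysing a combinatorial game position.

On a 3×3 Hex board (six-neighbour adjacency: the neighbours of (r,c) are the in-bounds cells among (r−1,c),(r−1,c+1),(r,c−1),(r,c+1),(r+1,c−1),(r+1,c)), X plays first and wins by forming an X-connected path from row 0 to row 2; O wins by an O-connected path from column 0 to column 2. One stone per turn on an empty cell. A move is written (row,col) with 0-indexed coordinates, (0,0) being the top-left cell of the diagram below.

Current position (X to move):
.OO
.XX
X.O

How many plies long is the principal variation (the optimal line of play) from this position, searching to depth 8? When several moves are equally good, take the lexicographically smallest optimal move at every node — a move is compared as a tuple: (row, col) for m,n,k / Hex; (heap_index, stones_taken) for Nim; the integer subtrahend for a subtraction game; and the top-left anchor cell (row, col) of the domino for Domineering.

PV length from [.OO/.XX/X.O]: 2 plies

ply 1, X at .OO/.XX/X.O | (0,0)=-1→XOO/.XX/X.O*; (1,0)=-1→.OO/XXX/X.O; (2,1)=-1→.OO/.XX/XXO
ply 2, O at XOO/.XX/X.O | (1,0)=+1→XOO/OXX/X.O*; (2,1)=-1→XOO/.XX/XOO
ply 3: XOO/OXX/X.O is terminal -1 (X); from .OO/.XX/X.O depth 8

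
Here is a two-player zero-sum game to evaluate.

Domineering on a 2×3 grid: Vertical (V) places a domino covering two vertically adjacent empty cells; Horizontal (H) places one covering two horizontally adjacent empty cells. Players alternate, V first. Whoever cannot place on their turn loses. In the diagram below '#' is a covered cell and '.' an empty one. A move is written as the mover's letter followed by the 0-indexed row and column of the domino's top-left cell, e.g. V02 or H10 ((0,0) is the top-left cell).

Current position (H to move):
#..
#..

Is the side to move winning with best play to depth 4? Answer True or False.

H winning at [#../#..]: True

p1 H@[#../#..]: H01[###/#..]+1* H11[#../###]+1
p2 V@[###/#..] terminal -1; root [#../#..] d4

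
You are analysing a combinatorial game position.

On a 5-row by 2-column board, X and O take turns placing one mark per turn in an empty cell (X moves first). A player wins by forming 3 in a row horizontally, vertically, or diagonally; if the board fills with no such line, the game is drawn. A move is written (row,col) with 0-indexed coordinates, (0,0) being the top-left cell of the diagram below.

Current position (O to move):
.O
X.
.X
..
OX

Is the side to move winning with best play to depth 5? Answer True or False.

p1 O@[.O/X./.X/../OX]: (0,0)[OO/X./.X/../OX]-1* (1,1)[.O/XO/.X/../OX]-1 (2,0)[.O/X./OX/../OX]-1 (3,0)[.O/X./.X/O./OX]-1 (3,1)[.O/X./.X/.O/OX]-1
p2 X@[OO/X./.X/../OX]: (1,1)[OO/XX/.X/../OX]+0 (2,0)[OO/X./XX/../OX]+1* (3,0)[OO/X./.X/X./OX]+1 (3,1)[OO/X./.X/.X/OX]+1
p3 O@[OO/X./XX/../OX]: (1,1)[OO/XO/XX/../OX]-1* (3,0)[OO/X./XX/O./OX]-1 (3,1)[OO/X./XX/.O/OX]-1
p4 X@[OO/XO/XX/../OX]: (3,0)[OO/XO/XX/X./OX]+1* (3,1)[OO/XO/XX/.X/OX]+1
p5 O@[OO/XO/XX/X./OX] terminal -1; root [.O/X./.X/../OX] d5

O winning at [.O/X./.X/../OX]: False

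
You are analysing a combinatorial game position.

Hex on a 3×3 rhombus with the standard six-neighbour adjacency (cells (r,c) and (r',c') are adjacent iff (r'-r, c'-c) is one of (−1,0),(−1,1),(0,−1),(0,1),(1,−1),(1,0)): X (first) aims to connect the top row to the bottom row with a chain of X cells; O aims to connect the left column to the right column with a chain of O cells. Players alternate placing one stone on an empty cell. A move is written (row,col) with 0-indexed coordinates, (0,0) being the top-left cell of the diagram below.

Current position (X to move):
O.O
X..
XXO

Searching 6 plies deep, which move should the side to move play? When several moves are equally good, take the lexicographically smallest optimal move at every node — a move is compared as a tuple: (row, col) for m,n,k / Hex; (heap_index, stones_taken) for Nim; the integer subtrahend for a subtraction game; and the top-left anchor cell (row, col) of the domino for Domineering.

[O.O/X../XXO] X move#1: (0,1):+1/OXO/X../XXO*, (1,1):-1/O.O/XX./XXO, (1,2):-1/O.O/X.X/XXO
[OXO/X../XXO] end (terminal -1, O#2); searched O.O/X../XXO to 6

X's best at [O.O/X../XXO]: (0,1)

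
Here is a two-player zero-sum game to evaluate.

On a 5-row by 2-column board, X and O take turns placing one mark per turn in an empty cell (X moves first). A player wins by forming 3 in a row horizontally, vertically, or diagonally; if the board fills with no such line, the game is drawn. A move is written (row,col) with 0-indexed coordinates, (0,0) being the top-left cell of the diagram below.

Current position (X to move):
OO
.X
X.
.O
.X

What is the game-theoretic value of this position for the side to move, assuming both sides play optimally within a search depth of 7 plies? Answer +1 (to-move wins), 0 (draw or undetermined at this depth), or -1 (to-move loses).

value(OO/.X/X./.O/.X, X) = +1

ply 1, X at OO/.X/X./.O/.X | (1,0)=+0→OO/XX/X./.O/.X; (2,1)=+0→OO/.X/XX/.O/.X; (3,0)=+1→OO/.X/X./XO/.X*; (4,0)=+0→OO/.X/X./.O/XX
ply 2, O at OO/.X/X./XO/.X | (1,0)=-1→OO/OX/X./XO/.X*; (2,1)=-1→OO/.X/XO/XO/.X; (4,0)=-1→OO/.X/X./XO/OX
ply 3, X at OO/OX/X./XO/.X | (2,1)=+0→OO/OX/XX/XO/.X; (4,0)=+1→OO/OX/X./XO/XX*
ply 4: OO/OX/X./XO/XX is terminal -1 (O); from OO/.X/X./.O/.X depth 7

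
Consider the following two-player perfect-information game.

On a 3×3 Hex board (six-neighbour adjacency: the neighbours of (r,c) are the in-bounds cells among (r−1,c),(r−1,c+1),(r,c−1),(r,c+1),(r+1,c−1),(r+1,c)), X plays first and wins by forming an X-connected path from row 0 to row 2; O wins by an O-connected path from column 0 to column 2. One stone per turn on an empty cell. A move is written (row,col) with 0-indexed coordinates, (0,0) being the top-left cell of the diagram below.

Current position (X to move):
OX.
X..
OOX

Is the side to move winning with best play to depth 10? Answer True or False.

X winning at [OX./X../OOX]: True

p1 X@[OX./X../OOX]: (0,2)[OXX/X../OOX]-1 (1,1)[OX./XX./OOX]-1 (1,2)[OX./X.X/OOX]+1*
p2 O@[OX./X.X/OOX]: (0,2)[OXO/X.X/OOX]-1* (1,1)[OX./XOX/OOX]-1
p3 X@[OXO/X.X/OOX]: (1,1)[OXO/XXX/OOX]+1*
p4 O@[OXO/XXX/OOX] terminal -1; root [OX./X../OOX] d10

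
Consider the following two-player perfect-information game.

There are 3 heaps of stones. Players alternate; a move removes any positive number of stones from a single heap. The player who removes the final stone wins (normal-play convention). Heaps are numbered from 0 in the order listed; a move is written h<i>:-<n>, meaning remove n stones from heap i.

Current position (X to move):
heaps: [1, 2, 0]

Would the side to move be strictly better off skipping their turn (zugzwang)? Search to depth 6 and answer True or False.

p1 X@[(1,2,0)]: h0:-1[(0,2,0)]-1 h1:-1[(1,1,0)]+1* h1:-2[(1,0,0)]-1
p2 O@[(1,1,0)]: h0:-1[(0,1,0)]-1* h1:-1[(1,0,0)]-1
p3 X@[(0,1,0)]: h1:-1[(0,0,0)]+1*
p4 O@[(0,0,0)] terminal -1; root [(1,2,0)] d6
suppose X passes — search the same position with O to move:
pass> p1 O@[(1,2,0)]: h0:-1[(0,2,0)]-1 h1:-1[(1,1,0)]+1* h1:-2[(1,0,0)]-1
pass> p2 X@[(1,1,0)]: h0:-1[(0,1,0)]-1* h1:-1[(1,0,0)]-1
pass> p3 O@[(0,1,0)]: h1:-1[(0,0,0)]+1*
pass> p4 X@[(0,0,0)] terminal -1; root [(1,2,0)] d6
for X: play +1, pass -1

zugzwang((1,2,0), X) = False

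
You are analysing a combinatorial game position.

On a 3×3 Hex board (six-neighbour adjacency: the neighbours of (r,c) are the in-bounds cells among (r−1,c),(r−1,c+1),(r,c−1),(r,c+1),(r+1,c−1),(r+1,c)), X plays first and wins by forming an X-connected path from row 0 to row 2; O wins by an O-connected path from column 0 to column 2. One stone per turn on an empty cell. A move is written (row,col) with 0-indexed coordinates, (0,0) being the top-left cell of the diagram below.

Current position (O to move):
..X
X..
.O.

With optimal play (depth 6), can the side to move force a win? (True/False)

O winning at [..X/X../.O.]: True

[..X/X../.O.] O move#1: (0,0):-1/O.X/X../.O., (0,1):-1/.OX/X../.O., (1,1):-1/..X/XO./.O., (1,2):-1/..X/X.O/.O., (2,0):+1/..X/X../OO.*, (2,2):-1/..X/X../.OO
[..X/X../OO.] X move#2: (0,0):-1/X.X/X../OO.*, (0,1):-1/.XX/X../OO., (1,1):-1/..X/XX./OO., (1,2):-1/..X/X.X/OO., (2,2):-1/..X/X../OOX
[X.X/X../OO.] O move#3: (0,1):+1/XOX/X../OO.*, (1,1):+1/X.X/XO./OO., (1,2):+1/X.X/X.O/OO., (2,2):+1/X.X/X../OOO
[XOX/X../OO.] X move#4: (1,1):-1/XOX/XX./OO.*, (1,2):-1/XOX/X.X/OO., (2,2):-1/XOX/X../OOX
[XOX/XX./OO.] O move#5: (1,2):+1/XOX/XXO/OO.*, (2,2):+1/XOX/XX./OOO
[XOX/XXO/OO.] end (terminal -1, X#6); searched ..X/X../.O. to 6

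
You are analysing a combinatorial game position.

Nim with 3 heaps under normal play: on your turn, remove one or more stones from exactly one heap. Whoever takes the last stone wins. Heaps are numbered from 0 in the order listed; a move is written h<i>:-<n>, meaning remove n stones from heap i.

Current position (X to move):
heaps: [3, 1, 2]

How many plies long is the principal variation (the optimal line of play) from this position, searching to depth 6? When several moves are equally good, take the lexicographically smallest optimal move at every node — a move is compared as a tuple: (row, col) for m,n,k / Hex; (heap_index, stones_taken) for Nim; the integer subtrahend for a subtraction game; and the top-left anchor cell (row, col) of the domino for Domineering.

PV length from [(3,1,2)]: 6 plies

[(3,1,2)] X move#1: h0:-1:-1/(2,1,2)*, h0:-2:-1/(1,1,2), h0:-3:-1/(0,1,2), h1:-1:-1/(3,0,2), h2:-1:-1/(3,1,1), h2:-2:-1/(3,1,0)
[(2,1,2)] O move#2: h0:-1:-1/(1,1,2), h0:-2:-1/(0,1,2), h1:-1:+1/(2,0,2)*, h2:-1:-1/(2,1,1), h2:-2:-1/(2,1,0)
[(2,0,2)] X move#3: h0:-1:-1/(1,0,2)*, h0:-2:-1/(0,0,2), h2:-1:-1/(2,0,1), h2:-2:-1/(2,0,0)
[(1,0,2)] O move#4: h0:-1:-1/(0,0,2), h2:-1:+1/(1,0,1)*, h2:-2:-1/(1,0,0)
[(1,0,1)] X move#5: h0:-1:-1/(0,0,1)*, h2:-1:-1/(1,0,0)
[(0,0,1)] O move#6: h2:-1:+1/(0,0,0)*
[(0,0,0)] end (terminal -1, X#7); searched (3,1,2) to 6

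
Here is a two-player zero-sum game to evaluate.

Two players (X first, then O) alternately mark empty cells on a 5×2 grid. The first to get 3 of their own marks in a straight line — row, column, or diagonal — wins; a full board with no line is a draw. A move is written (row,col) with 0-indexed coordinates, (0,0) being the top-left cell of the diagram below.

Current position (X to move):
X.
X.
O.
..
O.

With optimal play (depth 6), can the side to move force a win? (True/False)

[X./X./O./../O.] X move#1: (0,1):-1/XX/X./O./../O., (1,1):-1/X./XX/O./../O., (2,1):-1/X./X./OX/../O., (3,0):+0/X./X./O./X./O.*, (3,1):-1/X./X./O./.X/O., (4,1):-1/X./X./O./../OX
[X./X./O./X./O.] O move#2: (0,1):+0/XO/X./O./X./O.*, (1,1):+0/X./XO/O./X./O., (2,1):+0/X./X./OO/X./O., (3,1):+0/X./X./O./XO/O., (4,1):+0/X./X./O./X./OO
[XO/X./O./X./O.] X move#3: (1,1):+0/XO/XX/O./X./O.*, (2,1):+0/XO/X./OX/X./O., (3,1):+0/XO/X./O./XX/O., (4,1):+0/XO/X./O./X./OX
[XO/XX/O./X./O.] O move#4: (2,1):+0/XO/XX/OO/X./O.*, (3,1):+0/XO/XX/O./XO/O., (4,1):+0/XO/XX/O./X./OO
[XO/XX/OO/X./O.] X move#5: (3,1):+0/XO/XX/OO/XX/O.*, (4,1):+0/XO/XX/OO/X./OX
[XO/XX/OO/XX/O.] O move#6: (4,1):+0/XO/XX/OO/XX/OO*
[XO/XX/OO/XX/OO] end (terminal +0, X#7); searched X./X./O./../O. to 6

X winning at [X./X./O./../O.]: False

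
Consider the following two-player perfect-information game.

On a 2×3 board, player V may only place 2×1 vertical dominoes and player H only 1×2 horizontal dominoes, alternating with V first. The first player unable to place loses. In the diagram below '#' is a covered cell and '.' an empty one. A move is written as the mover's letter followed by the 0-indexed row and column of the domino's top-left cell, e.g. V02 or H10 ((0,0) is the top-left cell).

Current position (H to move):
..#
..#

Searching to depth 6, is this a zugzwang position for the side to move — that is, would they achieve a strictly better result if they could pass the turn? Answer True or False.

ply 1, H at ..#/..# | H00=+1→###/..#*; H10=+1→..#/###
ply 2: ###/..# is terminal -1 (V); from ..#/..# depth 6
pass branch (V moves first from the same position):
  | ply 1, V at ..#/..# | V00=+1→#.#/#.#*; V01=+1→.##/.##
  | ply 2: #.#/#.# is terminal -1 (H); from ..#/..# depth 6
H moving scores +1; H passing scores -1

zugzwang(..#/..#, H) = False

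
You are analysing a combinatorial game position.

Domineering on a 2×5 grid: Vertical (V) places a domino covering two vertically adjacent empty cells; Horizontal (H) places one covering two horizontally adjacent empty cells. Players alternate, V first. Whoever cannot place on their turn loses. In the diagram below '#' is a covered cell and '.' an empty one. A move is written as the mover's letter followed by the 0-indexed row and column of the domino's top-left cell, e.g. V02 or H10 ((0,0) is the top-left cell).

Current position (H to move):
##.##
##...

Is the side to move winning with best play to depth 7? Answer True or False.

[##.##/##...] H move#1: H12:+1/##.##/####.*, H13:-1/##.##/##.##
[##.##/####.] end (terminal -1, V#2); searched ##.##/##... to 7

H winning at [##.##/##...]: True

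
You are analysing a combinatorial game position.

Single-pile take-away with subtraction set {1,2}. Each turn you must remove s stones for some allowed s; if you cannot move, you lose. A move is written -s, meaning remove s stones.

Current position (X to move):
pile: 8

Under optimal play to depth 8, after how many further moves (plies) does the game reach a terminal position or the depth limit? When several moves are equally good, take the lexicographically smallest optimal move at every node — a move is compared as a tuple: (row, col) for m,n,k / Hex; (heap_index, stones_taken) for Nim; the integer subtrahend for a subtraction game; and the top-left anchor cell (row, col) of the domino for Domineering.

PV length from [8]: 5 plies

p1 X@[8]: -1[7]-1 -2[6]+1*
p2 O@[6]: -1[5]-1* -2[4]-1
p3 X@[5]: -1[4]-1 -2[3]+1*
p4 O@[3]: -1[2]-1* -2[1]-1
p5 X@[2]: -1[1]-1 -2[0]+1*
p6 O@[0] terminal -1; root [8] d8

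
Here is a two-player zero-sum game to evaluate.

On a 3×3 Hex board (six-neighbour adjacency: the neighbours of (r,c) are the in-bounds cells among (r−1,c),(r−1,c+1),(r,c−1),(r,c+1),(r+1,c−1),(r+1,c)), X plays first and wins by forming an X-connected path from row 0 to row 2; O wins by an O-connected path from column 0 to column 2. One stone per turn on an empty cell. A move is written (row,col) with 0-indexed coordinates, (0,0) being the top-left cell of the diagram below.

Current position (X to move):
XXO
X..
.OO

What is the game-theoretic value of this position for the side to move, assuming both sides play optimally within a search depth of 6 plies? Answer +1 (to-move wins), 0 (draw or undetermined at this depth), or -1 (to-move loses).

value(XXO/X../.OO, X) = +1

p1 X@[XXO/X../.OO]: (1,1)[XXO/XX./.OO]-1 (1,2)[XXO/X.X/.OO]-1 (2,0)[XXO/X../XOO]+1*
p2 O@[XXO/X../XOO] terminal -1; root [XXO/X../.OO] d6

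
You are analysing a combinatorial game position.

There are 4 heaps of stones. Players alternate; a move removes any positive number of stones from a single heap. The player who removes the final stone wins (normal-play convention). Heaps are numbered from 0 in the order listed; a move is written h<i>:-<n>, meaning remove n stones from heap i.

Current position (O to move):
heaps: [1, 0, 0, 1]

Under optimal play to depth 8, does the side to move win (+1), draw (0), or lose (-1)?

value((1,0,0,1), O) = -1

ply 1, O at (1,0,0,1) | h0:-1=-1→(0,0,0,1)*; h3:-1=-1→(1,0,0,0)
ply 2, X at (0,0,0,1) | h3:-1=+1→(0,0,0,0)*
ply 3: (0,0,0,0) is terminal -1 (O); from (1,0,0,1) depth 8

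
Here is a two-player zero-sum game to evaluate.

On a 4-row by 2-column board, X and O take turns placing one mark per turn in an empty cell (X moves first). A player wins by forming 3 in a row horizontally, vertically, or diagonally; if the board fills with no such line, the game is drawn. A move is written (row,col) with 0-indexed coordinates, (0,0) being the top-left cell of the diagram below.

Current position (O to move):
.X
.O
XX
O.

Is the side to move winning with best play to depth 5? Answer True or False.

O winning at [.X/.O/XX/O.]: False

p1 O@[.X/.O/XX/O.]: (0,0)[OX/.O/XX/O.]+0* (1,0)[.X/OO/XX/O.]+0 (3,1)[.X/.O/XX/OO]+0
p2 X@[OX/.O/XX/O.]: (1,0)[OX/XO/XX/O.]+0* (3,1)[OX/.O/XX/OX]+0
p3 O@[OX/XO/XX/O.]: (3,1)[OX/XO/XX/OO]+0*
p4 X@[OX/XO/XX/OO] terminal +0; root [.X/.O/XX/O.] d5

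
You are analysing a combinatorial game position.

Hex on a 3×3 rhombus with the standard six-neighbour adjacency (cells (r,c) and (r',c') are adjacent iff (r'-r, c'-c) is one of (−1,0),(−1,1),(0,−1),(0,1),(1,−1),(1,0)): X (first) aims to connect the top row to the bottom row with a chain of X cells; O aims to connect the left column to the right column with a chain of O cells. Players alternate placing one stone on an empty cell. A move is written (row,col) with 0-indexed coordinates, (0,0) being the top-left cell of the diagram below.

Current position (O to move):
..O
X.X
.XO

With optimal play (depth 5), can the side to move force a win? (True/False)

O winning at [..O/X.X/.XO]: False

ply 1, O at ..O/X.X/.XO | (0,0)=-1→O.O/X.X/.XO*; (0,1)=-1→.OO/X.X/.XO; (1,1)=-1→..O/XOX/.XO; (2,0)=-1→..O/X.X/OXO
ply 2, X at O.O/X.X/.XO | (0,1)=+1→OXO/X.X/.XO*; (1,1)=-1→O.O/XXX/.XO; (2,0)=-1→O.O/X.X/XXO
ply 3, O at OXO/X.X/.XO | (1,1)=-1→OXO/XOX/.XO*; (2,0)=-1→OXO/X.X/OXO
ply 4, X at OXO/XOX/.XO | (2,0)=+1→OXO/XOX/XXO*
ply 5: OXO/XOX/XXO is terminal -1 (O); from ..O/X.X/.XO depth 5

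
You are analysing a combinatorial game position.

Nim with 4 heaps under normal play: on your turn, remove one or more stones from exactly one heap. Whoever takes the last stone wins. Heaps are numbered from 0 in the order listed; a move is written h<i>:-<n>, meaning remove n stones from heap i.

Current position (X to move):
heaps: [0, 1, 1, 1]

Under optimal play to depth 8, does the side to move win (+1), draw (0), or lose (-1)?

value((0,1,1,1), X) = +1

p1 X@[(0,1,1,1)]: h1:-1[(0,0,1,1)]+1* h2:-1[(0,1,0,1)]+1 h3:-1[(0,1,1,0)]+1
p2 O@[(0,0,1,1)]: h2:-1[(0,0,0,1)]-1* h3:-1[(0,0,1,0)]-1
p3 X@[(0,0,0,1)]: h3:-1[(0,0,0,0)]+1*
p4 O@[(0,0,0,0)] terminal -1; root [(0,1,1,1)] d8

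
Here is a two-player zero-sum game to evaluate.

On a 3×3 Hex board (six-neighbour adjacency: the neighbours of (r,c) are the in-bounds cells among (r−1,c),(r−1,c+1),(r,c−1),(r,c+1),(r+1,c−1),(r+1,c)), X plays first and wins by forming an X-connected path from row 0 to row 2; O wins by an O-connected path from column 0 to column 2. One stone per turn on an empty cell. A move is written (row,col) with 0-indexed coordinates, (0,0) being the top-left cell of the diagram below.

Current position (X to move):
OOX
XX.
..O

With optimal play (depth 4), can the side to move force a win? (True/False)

[OOX/XX./..O] X move#1: (1,2):+1/OOX/XXX/..O*, (2,0):+1/OOX/XX./X.O, (2,1):+1/OOX/XX./.XO
[OOX/XXX/..O] O move#2: (2,0):-1/OOX/XXX/O.O*, (2,1):-1/OOX/XXX/.OO
[OOX/XXX/O.O] X move#3: (2,1):+1/OOX/XXX/OXO*
[OOX/XXX/OXO] end (terminal -1, O#4); searched OOX/XX./..O to 4

X winning at [OOX/XX./..O]: True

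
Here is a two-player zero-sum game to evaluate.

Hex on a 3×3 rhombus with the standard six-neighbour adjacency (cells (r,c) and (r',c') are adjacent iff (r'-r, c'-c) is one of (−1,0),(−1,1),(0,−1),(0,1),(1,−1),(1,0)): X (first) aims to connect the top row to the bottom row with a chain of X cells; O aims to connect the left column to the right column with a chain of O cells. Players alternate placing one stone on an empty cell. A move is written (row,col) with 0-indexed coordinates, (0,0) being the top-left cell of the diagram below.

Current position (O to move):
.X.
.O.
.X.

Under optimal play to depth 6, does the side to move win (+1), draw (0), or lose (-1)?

value(.X./.O./.X., O) = +1

p1 O@[.X./.O./.X.]: (0,0)[OX./.O./.X.]+1* (0,2)[.XO/.O./.X.]+1 (1,0)[.X./OO./.X.]+1 (1,2)[.X./.OO/.X.]+1 (2,0)[.X./.O./OX.]+1 (2,2)[.X./.O./.XO]+1
p2 X@[OX./.O./.X.]: (0,2)[OXX/.O./.X.]-1* (1,0)[OX./XO./.X.]-1 (1,2)[OX./.OX/.X.]-1 (2,0)[OX./.O./XX.]-1 (2,2)[OX./.O./.XX]-1
p3 O@[OXX/.O./.X.]: (1,0)[OXX/OO./.X.]-1 (1,2)[OXX/.OO/.X.]+1* (2,0)[OXX/.O./OX.]-1 (2,2)[OXX/.O./.XO]-1
p4 X@[OXX/.OO/.X.]: (1,0)[OXX/XOO/.X.]-1* (2,0)[OXX/.OO/XX.]-1 (2,2)[OXX/.OO/.XX]-1
p5 O@[OXX/XOO/.X.]: (2,0)[OXX/XOO/OX.]+1* (2,2)[OXX/XOO/.XO]-1
p6 X@[OXX/XOO/OX.] terminal -1; root [.X./.O./.X.] d6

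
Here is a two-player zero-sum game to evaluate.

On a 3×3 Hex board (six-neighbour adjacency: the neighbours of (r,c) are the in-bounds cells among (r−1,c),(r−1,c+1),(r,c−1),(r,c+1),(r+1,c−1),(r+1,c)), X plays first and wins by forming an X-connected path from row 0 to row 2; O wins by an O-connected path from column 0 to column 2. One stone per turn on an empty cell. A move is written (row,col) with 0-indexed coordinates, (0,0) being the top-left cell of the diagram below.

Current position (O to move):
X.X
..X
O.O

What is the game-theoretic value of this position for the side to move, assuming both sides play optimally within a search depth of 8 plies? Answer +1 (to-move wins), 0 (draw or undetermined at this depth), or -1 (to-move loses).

ply 1, O at X.X/..X/O.O | (0,1)=-1→XOX/..X/O.O; (1,0)=-1→X.X/O.X/O.O; (1,1)=-1→X.X/.OX/O.O; (2,1)=+1→X.X/..X/OOO*
ply 2: X.X/..X/OOO is terminal -1 (X); from X.X/..X/O.O depth 8

value(X.X/..X/O.O, O) = +1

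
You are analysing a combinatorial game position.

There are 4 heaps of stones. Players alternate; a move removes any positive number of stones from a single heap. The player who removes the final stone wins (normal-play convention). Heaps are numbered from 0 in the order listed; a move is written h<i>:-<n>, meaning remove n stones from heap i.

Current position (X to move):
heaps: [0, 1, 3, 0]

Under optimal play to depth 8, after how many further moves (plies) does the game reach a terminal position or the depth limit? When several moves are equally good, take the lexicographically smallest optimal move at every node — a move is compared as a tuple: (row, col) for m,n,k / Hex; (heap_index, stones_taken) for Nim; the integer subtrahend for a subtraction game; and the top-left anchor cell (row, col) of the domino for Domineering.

PV length from [(0,1,3,0)]: 3 plies

ply 1, X at (0,1,3,0) | h1:-1=-1→(0,0,3,0); h2:-1=-1→(0,1,2,0); h2:-2=+1→(0,1,1,0)*; h2:-3=-1→(0,1,0,0)
ply 2, O at (0,1,1,0) | h1:-1=-1→(0,0,1,0)*; h2:-1=-1→(0,1,0,0)
ply 3, X at (0,0,1,0) | h2:-1=+1→(0,0,0,0)*
ply 4: (0,0,0,0) is terminal -1 (O); from (0,1,3,0) depth 8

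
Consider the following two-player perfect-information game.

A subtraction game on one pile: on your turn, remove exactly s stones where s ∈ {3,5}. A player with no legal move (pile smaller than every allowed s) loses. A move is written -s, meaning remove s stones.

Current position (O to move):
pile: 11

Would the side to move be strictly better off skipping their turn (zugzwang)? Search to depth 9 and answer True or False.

[11] O move#1: -3:+1/8*, -5:-1/6
[8] X move#2: -3:-1/5*, -5:-1/3
[5] O move#3: -3:+1/2*, -5:+1/0
[2] end (terminal -1, X#4); searched 11 to 9
pass branch (X moves first from the same position):
  | [11] X move#1: -3:+1/8*, -5:-1/6
  | [8] O move#2: -3:-1/5*, -5:-1/3
  | [5] X move#3: -3:+1/2*, -5:+1/0
  | [2] end (terminal -1, O#4); searched 11 to 9
O moving scores +1; O passing scores -1

zugzwang(11, O) = False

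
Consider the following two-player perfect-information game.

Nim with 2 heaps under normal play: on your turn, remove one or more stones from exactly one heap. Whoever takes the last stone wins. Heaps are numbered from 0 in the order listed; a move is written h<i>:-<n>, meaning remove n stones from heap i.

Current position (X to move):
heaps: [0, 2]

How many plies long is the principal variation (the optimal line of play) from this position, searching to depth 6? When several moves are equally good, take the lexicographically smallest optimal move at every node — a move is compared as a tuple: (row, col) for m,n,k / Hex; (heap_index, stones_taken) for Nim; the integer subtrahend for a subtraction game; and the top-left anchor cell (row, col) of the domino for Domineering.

PV length from [(0,2)]: 1 ply

p1 X@[(0,2)]: h1:-1[(0,1)]-1 h1:-2[(0,0)]+1*
p2 O@[(0,0)] terminal -1; root [(0,2)] d6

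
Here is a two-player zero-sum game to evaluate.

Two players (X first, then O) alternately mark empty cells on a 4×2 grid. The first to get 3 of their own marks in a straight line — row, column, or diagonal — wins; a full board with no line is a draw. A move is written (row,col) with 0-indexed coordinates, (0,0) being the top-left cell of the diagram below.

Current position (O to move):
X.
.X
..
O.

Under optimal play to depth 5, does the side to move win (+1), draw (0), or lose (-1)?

[X./.X/../O.] O move#1: (0,1):+0/XO/.X/../O.*, (1,0):+0/X./OX/../O., (2,0):+0/X./.X/O./O., (2,1):+0/X./.X/.O/O., (3,1):+0/X./.X/../OO
[XO/.X/../O.] X move#2: (1,0):+0/XO/XX/../O.*, (2,0):+0/XO/.X/X./O., (2,1):+0/XO/.X/.X/O., (3,1):+0/XO/.X/../OX
[XO/XX/../O.] O move#3: (2,0):+0/XO/XX/O./O.*, (2,1):-1/XO/XX/.O/O., (3,1):-1/XO/XX/../OO
[XO/XX/O./O.] X move#4: (2,1):+0/XO/XX/OX/O.*, (3,1):+0/XO/XX/O./OX
[XO/XX/OX/O.] O move#5: (3,1):+0/XO/XX/OX/OO*
[XO/XX/OX/OO] end (terminal +0, X#6); searched X./.X/../O. to 5

value(X./.X/../O., O) = 0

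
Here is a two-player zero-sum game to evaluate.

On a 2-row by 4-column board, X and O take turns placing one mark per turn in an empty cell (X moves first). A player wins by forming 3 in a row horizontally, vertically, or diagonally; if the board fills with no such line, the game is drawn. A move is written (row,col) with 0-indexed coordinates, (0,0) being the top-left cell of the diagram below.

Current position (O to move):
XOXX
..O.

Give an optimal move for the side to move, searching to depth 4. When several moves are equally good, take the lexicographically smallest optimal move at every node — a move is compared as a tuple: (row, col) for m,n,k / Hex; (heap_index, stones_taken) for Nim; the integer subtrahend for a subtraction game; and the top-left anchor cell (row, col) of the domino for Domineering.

[XOXX/..O.] O move#1: (1,0):+0/XOXX/O.O., (1,1):+1/XOXX/.OO.*, (1,3):+0/XOXX/..OO
[XOXX/.OO.] X move#2: (1,0):-1/XOXX/XOO.*, (1,3):-1/XOXX/.OOX
[XOXX/XOO.] O move#3: (1,3):+1/XOXX/XOOO*
[XOXX/XOOO] end (terminal -1, X#4); searched XOXX/..O. to 4

O's best at [XOXX/..O.]: (1,1)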